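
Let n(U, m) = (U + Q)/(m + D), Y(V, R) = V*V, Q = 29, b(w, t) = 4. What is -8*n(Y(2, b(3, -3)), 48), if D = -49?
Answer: 264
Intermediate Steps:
Y(V, R) = V**2
n(U, m) = (29 + U)/(-49 + m) (n(U, m) = (U + 29)/(m - 49) = (29 + U)/(-49 + m))
-8*n(Y(2, b(3, -3)), 48) = -8*(29 + 2**2)/(-49 + 48) = -8*(29 + 4)/(-1) = -(-8)*33 = -8*(-33) = 264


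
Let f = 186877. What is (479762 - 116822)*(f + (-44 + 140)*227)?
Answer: 75734326860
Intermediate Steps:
(479762 - 116822)*(f + (-44 + 140)*227) = (479762 - 116822)*(186877 + (-44 + 140)*227) = 362940*(186877 + 96*227) = 362940*(186877 + 21792) = 362940*208669 = 75734326860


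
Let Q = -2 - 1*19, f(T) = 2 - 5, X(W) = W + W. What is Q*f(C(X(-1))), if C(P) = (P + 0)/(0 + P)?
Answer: 63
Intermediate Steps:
X(W) = 2*W
C(P) = 1 (C(P) = P/P = 1)
f(T) = -3
Q = -21 (Q = -2 - 19 = -21)
Q*f(C(X(-1))) = -21*(-3) = 63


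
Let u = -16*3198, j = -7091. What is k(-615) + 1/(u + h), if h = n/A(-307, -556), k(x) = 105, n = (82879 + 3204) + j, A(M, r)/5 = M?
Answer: 8255295025/78621872 ≈ 105.00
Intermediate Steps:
A(M, r) = 5*M
n = 78992 (n = (82879 + 3204) - 7091 = 86083 - 7091 = 78992)
u = -51168
h = -78992/1535 (h = 78992/((5*(-307))) = 78992/(-1535) = 78992*(-1/1535) = -78992/1535 ≈ -51.461)
k(-615) + 1/(u + h) = 105 + 1/(-51168 - 78992/1535) = 105 + 1/(-78621872/1535) = 105 - 1535/78621872 = 8255295025/78621872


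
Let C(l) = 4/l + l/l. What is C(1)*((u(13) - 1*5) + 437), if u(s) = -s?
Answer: 2095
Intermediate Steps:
C(l) = 1 + 4/l (C(l) = 4/l + 1 = 1 + 4/l)
C(1)*((u(13) - 1*5) + 437) = ((4 + 1)/1)*((-1*13 - 1*5) + 437) = (1*5)*((-13 - 5) + 437) = 5*(-18 + 437) = 5*419 = 2095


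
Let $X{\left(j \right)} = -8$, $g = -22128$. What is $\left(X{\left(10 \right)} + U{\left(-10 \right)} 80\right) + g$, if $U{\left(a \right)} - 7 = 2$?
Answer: $-21416$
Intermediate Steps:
$U{\left(a \right)} = 9$ ($U{\left(a \right)} = 7 + 2 = 9$)
$\left(X{\left(10 \right)} + U{\left(-10 \right)} 80\right) + g = \left(-8 + 9 \cdot 80\right) - 22128 = \left(-8 + 720\right) - 22128 = 712 - 22128 = -21416$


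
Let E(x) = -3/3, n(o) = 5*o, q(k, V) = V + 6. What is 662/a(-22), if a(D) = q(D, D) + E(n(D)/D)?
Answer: -662/17 ≈ -38.941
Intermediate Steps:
q(k, V) = 6 + V
E(x) = -1 (E(x) = -3*1/3 = -1)
a(D) = 5 + D (a(D) = (6 + D) - 1 = 5 + D)
662/a(-22) = 662/(5 - 22) = 662/(-17) = 662*(-1/17) = -662/17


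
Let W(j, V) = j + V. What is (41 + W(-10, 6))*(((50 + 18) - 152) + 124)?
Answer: 1480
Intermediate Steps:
W(j, V) = V + j
(41 + W(-10, 6))*(((50 + 18) - 152) + 124) = (41 + (6 - 10))*(((50 + 18) - 152) + 124) = (41 - 4)*((68 - 152) + 124) = 37*(-84 + 124) = 37*40 = 1480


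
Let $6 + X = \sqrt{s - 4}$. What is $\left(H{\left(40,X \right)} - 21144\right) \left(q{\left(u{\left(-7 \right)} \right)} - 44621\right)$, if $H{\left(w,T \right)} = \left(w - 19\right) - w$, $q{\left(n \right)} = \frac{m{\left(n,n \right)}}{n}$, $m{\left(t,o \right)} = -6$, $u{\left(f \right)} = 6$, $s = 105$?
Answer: $944335386$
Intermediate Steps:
$q{\left(n \right)} = - \frac{6}{n}$
$X = -6 + \sqrt{101}$ ($X = -6 + \sqrt{105 - 4} = -6 + \sqrt{101} \approx 4.0499$)
$H{\left(w,T \right)} = -19$ ($H{\left(w,T \right)} = \left(w - 19\right) - w = \left(-19 + w\right) - w = -19$)
$\left(H{\left(40,X \right)} - 21144\right) \left(q{\left(u{\left(-7 \right)} \right)} - 44621\right) = \left(-19 - 21144\right) \left(- \frac{6}{6} - 44621\right) = - 21163 \left(\left(-6\right) \frac{1}{6} - 44621\right) = - 21163 \left(-1 - 44621\right) = \left(-21163\right) \left(-44622\right) = 944335386$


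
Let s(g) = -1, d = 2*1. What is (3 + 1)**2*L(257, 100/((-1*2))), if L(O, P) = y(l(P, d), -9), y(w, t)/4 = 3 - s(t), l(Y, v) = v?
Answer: 256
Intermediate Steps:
d = 2
y(w, t) = 16 (y(w, t) = 4*(3 - 1*(-1)) = 4*(3 + 1) = 4*4 = 16)
L(O, P) = 16
(3 + 1)**2*L(257, 100/((-1*2))) = (3 + 1)**2*16 = 4**2*16 = 16*16 = 256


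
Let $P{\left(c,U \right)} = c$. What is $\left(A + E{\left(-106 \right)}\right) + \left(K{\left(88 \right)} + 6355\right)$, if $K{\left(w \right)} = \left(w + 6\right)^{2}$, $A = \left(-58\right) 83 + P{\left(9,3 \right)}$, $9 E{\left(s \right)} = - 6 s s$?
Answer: $\frac{8686}{3} \approx 2895.3$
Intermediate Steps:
$E{\left(s \right)} = - \frac{2 s^{2}}{3}$ ($E{\left(s \right)} = \frac{- 6 s s}{9} = \frac{\left(-6\right) s^{2}}{9} = - \frac{2 s^{2}}{3}$)
$A = -4805$ ($A = \left(-58\right) 83 + 9 = -4814 + 9 = -4805$)
$K{\left(w \right)} = \left(6 + w\right)^{2}$
$\left(A + E{\left(-106 \right)}\right) + \left(K{\left(88 \right)} + 6355\right) = \left(-4805 - \frac{2 \left(-106\right)^{2}}{3}\right) + \left(\left(6 + 88\right)^{2} + 6355\right) = \left(-4805 - \frac{22472}{3}\right) + \left(94^{2} + 6355\right) = \left(-4805 - \frac{22472}{3}\right) + \left(8836 + 6355\right) = - \frac{36887}{3} + 15191 = \frac{8686}{3}$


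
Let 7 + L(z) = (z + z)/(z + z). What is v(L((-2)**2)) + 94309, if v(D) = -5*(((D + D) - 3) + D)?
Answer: 94414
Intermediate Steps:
L(z) = -6 (L(z) = -7 + (z + z)/(z + z) = -7 + (2*z)/((2*z)) = -7 + (2*z)*(1/(2*z)) = -7 + 1 = -6)
v(D) = 15 - 15*D (v(D) = -5*((2*D - 3) + D) = -5*((-3 + 2*D) + D) = -5*(-3 + 3*D) = 15 - 15*D)
v(L((-2)**2)) + 94309 = (15 - 15*(-6)) + 94309 = (15 + 90) + 94309 = 105 + 94309 = 94414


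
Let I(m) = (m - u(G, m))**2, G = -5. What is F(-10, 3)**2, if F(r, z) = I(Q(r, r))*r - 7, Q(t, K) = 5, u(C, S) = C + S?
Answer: 66049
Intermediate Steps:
I(m) = 25 (I(m) = (m - (-5 + m))**2 = (m + (5 - m))**2 = 5**2 = 25)
F(r, z) = -7 + 25*r (F(r, z) = 25*r - 7 = -7 + 25*r)
F(-10, 3)**2 = (-7 + 25*(-10))**2 = (-7 - 250)**2 = (-257)**2 = 66049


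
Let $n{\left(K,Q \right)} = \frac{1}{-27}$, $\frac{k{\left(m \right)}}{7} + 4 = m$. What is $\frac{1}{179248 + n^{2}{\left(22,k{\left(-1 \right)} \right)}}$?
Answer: $\frac{729}{130671793} \approx 5.5789 \cdot 10^{-6}$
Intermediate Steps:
$k{\left(m \right)} = -28 + 7 m$
$n{\left(K,Q \right)} = - \frac{1}{27}$
$\frac{1}{179248 + n^{2}{\left(22,k{\left(-1 \right)} \right)}} = \frac{1}{179248 + \left(- \frac{1}{27}\right)^{2}} = \frac{1}{179248 + \frac{1}{729}} = \frac{1}{\frac{130671793}{729}} = \frac{729}{130671793}$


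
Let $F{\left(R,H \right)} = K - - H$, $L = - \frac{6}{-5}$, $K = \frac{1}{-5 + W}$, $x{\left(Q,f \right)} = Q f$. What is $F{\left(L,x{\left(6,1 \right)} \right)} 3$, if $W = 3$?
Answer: $\frac{33}{2} \approx 16.5$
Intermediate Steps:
$K = - \frac{1}{2}$ ($K = \frac{1}{-5 + 3} = \frac{1}{-2} = - \frac{1}{2} \approx -0.5$)
$L = \frac{6}{5}$ ($L = \left(-6\right) \left(- \frac{1}{5}\right) = \frac{6}{5} \approx 1.2$)
$F{\left(R,H \right)} = - \frac{1}{2} + H$ ($F{\left(R,H \right)} = - \frac{1}{2} - - H = - \frac{1}{2} + H$)
$F{\left(L,x{\left(6,1 \right)} \right)} 3 = \left(- \frac{1}{2} + 6 \cdot 1\right) 3 = \left(- \frac{1}{2} + 6\right) 3 = \frac{11}{2} \cdot 3 = \frac{33}{2}$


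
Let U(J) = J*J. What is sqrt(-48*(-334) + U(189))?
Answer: sqrt(51753) ≈ 227.49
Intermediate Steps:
U(J) = J**2
sqrt(-48*(-334) + U(189)) = sqrt(-48*(-334) + 189**2) = sqrt(16032 + 35721) = sqrt(51753)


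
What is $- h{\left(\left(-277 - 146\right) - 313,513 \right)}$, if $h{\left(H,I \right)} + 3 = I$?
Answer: $-510$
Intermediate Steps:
$h{\left(H,I \right)} = -3 + I$
$- h{\left(\left(-277 - 146\right) - 313,513 \right)} = - (-3 + 513) = \left(-1\right) 510 = -510$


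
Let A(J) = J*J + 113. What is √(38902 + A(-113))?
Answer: 2*√12946 ≈ 227.56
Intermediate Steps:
A(J) = 113 + J² (A(J) = J² + 113 = 113 + J²)
√(38902 + A(-113)) = √(38902 + (113 + (-113)²)) = √(38902 + (113 + 12769)) = √(38902 + 12882) = √51784 = 2*√12946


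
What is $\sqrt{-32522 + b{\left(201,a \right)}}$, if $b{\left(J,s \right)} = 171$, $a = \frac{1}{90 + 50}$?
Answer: $i \sqrt{32351} \approx 179.86 i$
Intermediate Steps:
$a = \frac{1}{140} \approx 0.0071429$
$\sqrt{-32522 + b{\left(201,a \right)}} = \sqrt{-32522 + 171} = \sqrt{-32351} = i \sqrt{32351}$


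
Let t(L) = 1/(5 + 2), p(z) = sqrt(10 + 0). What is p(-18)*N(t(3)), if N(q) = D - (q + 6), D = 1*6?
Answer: -sqrt(10)/7 ≈ -0.45175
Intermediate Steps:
p(z) = sqrt(10)
D = 6
t(L) = 1/7
N(q) = -q (N(q) = 6 - (q + 6) = 6 - (6 + q) = 6 + (-6 - q) = -q)
p(-18)*N(t(3)) = sqrt(10)*(-1*1/7) = sqrt(10)*(-1/7) = -sqrt(10)/7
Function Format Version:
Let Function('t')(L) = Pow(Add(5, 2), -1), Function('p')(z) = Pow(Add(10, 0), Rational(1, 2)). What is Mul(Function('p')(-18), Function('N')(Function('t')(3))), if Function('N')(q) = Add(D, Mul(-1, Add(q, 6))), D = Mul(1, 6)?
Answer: Mul(Rational(-1, 7), Pow(10, Rational(1, 2))) ≈ -0.45175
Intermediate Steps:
Function('p')(z) = Pow(10, Rational(1, 2))
D = 6
Function('t')(L) = Rational(1, 7) (Function('t')(L) = Pow(7, -1) = Rational(1, 7))
Function('N')(q) = Mul(-1, q) (Function('N')(q) = Add(6, Mul(-1, Add(q, 6))) = Add(6, Mul(-1, Add(6, q))) = Add(6, Add(-6, Mul(-1, q))) = Mul(-1, q))
Mul(Function('p')(-18), Function('N')(Function('t')(3))) = Mul(Pow(10, Rational(1, 2)), Mul(-1, Rational(1, 7))) = Mul(Pow(10, Rational(1, 2)), Rational(-1, 7)) = Mul(Rational(-1, 7), Pow(10, Rational(1, 2)))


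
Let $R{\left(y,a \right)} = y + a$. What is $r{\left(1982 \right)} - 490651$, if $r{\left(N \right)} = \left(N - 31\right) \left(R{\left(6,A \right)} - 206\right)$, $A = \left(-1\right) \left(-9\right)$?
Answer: $-863292$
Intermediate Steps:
$A = 9$
$R{\left(y,a \right)} = a + y$
$r{\left(N \right)} = 5921 - 191 N$ ($r{\left(N \right)} = \left(N - 31\right) \left(\left(9 + 6\right) - 206\right) = \left(-31 + N\right) \left(15 - 206\right) = \left(-31 + N\right) \left(-191\right) = 5921 - 191 N$)
$r{\left(1982 \right)} - 490651 = \left(5921 - 378562\right) - 490651 = -372641 - 490651 = -863292$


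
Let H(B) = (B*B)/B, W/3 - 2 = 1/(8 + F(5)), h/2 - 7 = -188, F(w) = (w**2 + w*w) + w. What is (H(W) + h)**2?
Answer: 55875625/441 ≈ 1.2670e+5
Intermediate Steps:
F(w) = w + 2*w**2 (F(w) = (w**2 + w**2) + w = 2*w**2 + w = w + 2*w**2)
h = -362 (h = 14 + 2*(-188) = 14 - 376 = -362)
W = 127/21 (W = 6 + 3/(8 + 5*(1 + 2*5)) = 6 + 3/(8 + 5*(1 + 10)) = 6 + 3/(8 + 5*11) = 6 + 3/(8 + 55) = 6 + 3/63 = 6 + 3*(1/63) = 6 + 1/21 = 127/21 ≈ 6.0476)
H(B) = B (H(B) = B**2/B = B)
(H(W) + h)**2 = (127/21 - 362)**2 = (-7475/21)**2 = 55875625/441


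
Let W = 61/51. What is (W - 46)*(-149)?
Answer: 340465/51 ≈ 6675.8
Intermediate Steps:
W = 61/51 (W = 61*(1/51) = 61/51 ≈ 1.1961)
(W - 46)*(-149) = (61/51 - 46)*(-149) = -2285/51*(-149) = 340465/51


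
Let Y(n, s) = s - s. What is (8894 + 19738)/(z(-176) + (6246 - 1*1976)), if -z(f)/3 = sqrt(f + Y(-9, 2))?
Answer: 30564660/4558621 + 85896*I*sqrt(11)/4558621 ≈ 6.7048 + 0.062494*I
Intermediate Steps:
Y(n, s) = 0
z(f) = -3*sqrt(f) (z(f) = -3*sqrt(f + 0) = -3*sqrt(f))
(8894 + 19738)/(z(-176) + (6246 - 1*1976)) = (8894 + 19738)/(-12*I*sqrt(11) + (6246 - 1*1976)) = 28632/(-12*I*sqrt(11) + (6246 - 1976)) = 28632/(-12*I*sqrt(11) + 4270) = 28632/(4270 - 12*I*sqrt(11))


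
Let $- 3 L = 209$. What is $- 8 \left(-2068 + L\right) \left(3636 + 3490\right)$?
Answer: $\frac{365592304}{3} \approx 1.2186 \cdot 10^{8}$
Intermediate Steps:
$L = - \frac{209}{3}$ ($L = \left(- \frac{1}{3}\right) 209 = - \frac{209}{3} \approx -69.667$)
$- 8 \left(-2068 + L\right) \left(3636 + 3490\right) = - 8 \left(-2068 - \frac{209}{3}\right) \left(3636 + 3490\right) = - 8 \left(\left(- \frac{6413}{3}\right) 7126\right) = \left(-8\right) \left(- \frac{45699038}{3}\right) = \frac{365592304}{3}$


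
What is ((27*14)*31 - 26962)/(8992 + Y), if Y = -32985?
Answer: 15244/23993 ≈ 0.63535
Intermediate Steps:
((27*14)*31 - 26962)/(8992 + Y) = ((27*14)*31 - 26962)/(8992 - 32985) = (378*31 - 26962)/(-23993) = (11718 - 26962)*(-1/23993) = -15244*(-1/23993) = 15244/23993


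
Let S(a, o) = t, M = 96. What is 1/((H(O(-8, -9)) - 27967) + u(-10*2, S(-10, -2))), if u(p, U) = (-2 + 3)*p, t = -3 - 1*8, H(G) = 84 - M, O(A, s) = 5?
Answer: -1/27999 ≈ -3.5716e-5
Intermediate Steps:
H(G) = -12 (H(G) = 84 - 1*96 = 84 - 96 = -12)
t = -11 (t = -3 - 8 = -11)
S(a, o) = -11
u(p, U) = p (u(p, U) = 1*p = p)
1/((H(O(-8, -9)) - 27967) + u(-10*2, S(-10, -2))) = 1/((-12 - 27967) - 10*2) = 1/(-27979 - 20) = 1/(-27999) = -1/27999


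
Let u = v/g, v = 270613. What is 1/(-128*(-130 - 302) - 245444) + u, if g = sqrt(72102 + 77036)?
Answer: -1/190148 + 270613*sqrt(149138)/149138 ≈ 700.74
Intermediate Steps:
g = sqrt(149138) ≈ 386.18
u = 270613*sqrt(149138)/149138 (u = 270613/(sqrt(149138)) = 270613*(sqrt(149138)/149138) = 270613*sqrt(149138)/149138 ≈ 700.74)
1/(-128*(-130 - 302) - 245444) + u = 1/(-128*(-130 - 302) - 245444) + 270613*sqrt(149138)/149138 = 1/(-128*(-432) - 245444) + 270613*sqrt(149138)/149138 = 1/(55296 - 245444) + 270613*sqrt(149138)/149138 = 1/(-190148) + 270613*sqrt(149138)/149138 = -1/190148 + 270613*sqrt(149138)/149138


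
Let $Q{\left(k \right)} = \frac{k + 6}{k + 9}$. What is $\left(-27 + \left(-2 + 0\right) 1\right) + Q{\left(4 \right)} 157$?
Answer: $\frac{1193}{13} \approx 91.769$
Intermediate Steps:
$Q{\left(k \right)} = \frac{6 + k}{9 + k}$
$\left(-27 + \left(-2 + 0\right) 1\right) + Q{\left(4 \right)} 157 = \left(-27 + \left(-2 + 0\right) 1\right) + \frac{6 + 4}{9 + 4} \cdot 157 = \left(-27 - 2\right) + \frac{1}{13} \cdot 10 \cdot 157 = -29 + \frac{10}{13} \cdot 157 = -29 + \frac{1570}{13} = \frac{1193}{13}$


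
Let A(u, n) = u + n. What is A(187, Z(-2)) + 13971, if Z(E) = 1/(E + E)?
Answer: 56631/4 ≈ 14158.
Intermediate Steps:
Z(E) = 1/(2*E)
A(u, n) = n + u
A(187, Z(-2)) + 13971 = ((1/2)/(-2) + 187) + 13971 = ((1/2)*(-1/2) + 187) + 13971 = (-1/4 + 187) + 13971 = 747/4 + 13971 = 56631/4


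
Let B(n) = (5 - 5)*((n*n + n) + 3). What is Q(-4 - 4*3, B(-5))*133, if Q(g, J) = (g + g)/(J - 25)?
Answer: 4256/25 ≈ 170.24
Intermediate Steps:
B(n) = 0 (B(n) = 0*((n**2 + n) + 3) = 0*((n + n**2) + 3) = 0*(3 + n + n**2) = 0)
Q(g, J) = 2*g/(-25 + J) (Q(g, J) = (2*g)/(-25 + J) = 2*g/(-25 + J))
Q(-4 - 4*3, B(-5))*133 = (2*(-4 - 4*3)/(-25 + 0))*133 = (2*(-4 - 12)/(-25))*133 = (2*(-16)*(-1/25))*133 = (32/25)*133 = 4256/25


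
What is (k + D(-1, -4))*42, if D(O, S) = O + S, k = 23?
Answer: 756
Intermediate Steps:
(k + D(-1, -4))*42 = (23 + (-1 - 4))*42 = (23 - 5)*42 = 18*42 = 756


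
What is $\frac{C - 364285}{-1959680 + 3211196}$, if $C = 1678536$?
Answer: $\frac{1314251}{1251516} \approx 1.0501$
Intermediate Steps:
$\frac{C - 364285}{-1959680 + 3211196} = \frac{1678536 - 364285}{-1959680 + 3211196} = \frac{1678536 - 364285}{1251516} = \left(1678536 - 364285\right) \frac{1}{1251516} = 1314251 \cdot \frac{1}{1251516} = \frac{1314251}{1251516}$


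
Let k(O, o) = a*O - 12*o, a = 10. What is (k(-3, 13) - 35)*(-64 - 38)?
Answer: 22542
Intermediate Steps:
k(O, o) = -12*o + 10*O (k(O, o) = 10*O - 12*o = -12*o + 10*O)
(k(-3, 13) - 35)*(-64 - 38) = ((-12*13 + 10*(-3)) - 35)*(-64 - 38) = ((-156 - 30) - 35)*(-102) = (-186 - 35)*(-102) = -221*(-102) = 22542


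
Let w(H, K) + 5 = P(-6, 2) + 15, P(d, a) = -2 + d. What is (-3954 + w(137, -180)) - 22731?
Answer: -26683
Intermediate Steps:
w(H, K) = 2 (w(H, K) = -5 + ((-2 - 6) + 15) = -5 + (-8 + 15) = -5 + 7 = 2)
(-3954 + w(137, -180)) - 22731 = (-3954 + 2) - 22731 = -3952 - 22731 = -26683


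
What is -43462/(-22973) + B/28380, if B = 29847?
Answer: 639708897/217324580 ≈ 2.9436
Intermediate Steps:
-43462/(-22973) + B/28380 = -43462/(-22973) + 29847/28380 = -43462*(-1/22973) + 29847*(1/28380) = 43462/22973 + 9949/9460 = 639708897/217324580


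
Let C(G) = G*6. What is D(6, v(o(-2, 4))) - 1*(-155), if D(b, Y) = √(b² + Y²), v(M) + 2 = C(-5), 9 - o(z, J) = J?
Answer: 155 + 2*√265 ≈ 187.56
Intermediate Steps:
C(G) = 6*G
o(z, J) = 9 - J
v(M) = -32 (v(M) = -2 + 6*(-5) = -2 - 30 = -32)
D(b, Y) = √(Y² + b²)
D(6, v(o(-2, 4))) - 1*(-155) = √((-32)² + 6²) - 1*(-155) = √(1024 + 36) + 155 = √1060 + 155 = 2*√265 + 155 = 155 + 2*√265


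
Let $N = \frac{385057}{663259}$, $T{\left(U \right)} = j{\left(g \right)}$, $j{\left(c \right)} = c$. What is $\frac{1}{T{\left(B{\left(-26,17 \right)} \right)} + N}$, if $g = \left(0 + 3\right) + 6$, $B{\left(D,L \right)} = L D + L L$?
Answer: $\frac{663259}{6354388} \approx 0.10438$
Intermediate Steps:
$B{\left(D,L \right)} = L^{2} + D L$ ($B{\left(D,L \right)} = D L + L^{2} = L^{2} + D L$)
$g = 9$ ($g = 3 + 6 = 9$)
$T{\left(U \right)} = 9$
$N = \frac{385057}{663259}$ ($N = 385057 \cdot \frac{1}{663259} = \frac{385057}{663259} \approx 0.58055$)
$\frac{1}{T{\left(B{\left(-26,17 \right)} \right)} + N} = \frac{1}{9 + \frac{385057}{663259}} = \frac{1}{\frac{6354388}{663259}} = \frac{663259}{6354388}$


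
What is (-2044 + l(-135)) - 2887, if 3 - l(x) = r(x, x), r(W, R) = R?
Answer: -4793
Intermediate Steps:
l(x) = 3 - x
(-2044 + l(-135)) - 2887 = (-2044 + (3 - 1*(-135))) - 2887 = (-2044 + (3 + 135)) - 2887 = (-2044 + 138) - 2887 = -1906 - 2887 = -4793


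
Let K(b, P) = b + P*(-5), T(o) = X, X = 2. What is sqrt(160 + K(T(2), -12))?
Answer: sqrt(222) ≈ 14.900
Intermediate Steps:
T(o) = 2
K(b, P) = b - 5*P
sqrt(160 + K(T(2), -12)) = sqrt(160 + (2 - 5*(-12))) = sqrt(160 + (2 + 60)) = sqrt(160 + 62) = sqrt(222)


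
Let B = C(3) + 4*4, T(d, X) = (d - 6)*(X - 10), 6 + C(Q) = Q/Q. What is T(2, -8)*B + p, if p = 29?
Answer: 821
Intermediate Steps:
C(Q) = -5 (C(Q) = -6 + Q/Q = -6 + 1 = -5)
T(d, X) = (-10 + X)*(-6 + d) (T(d, X) = (-6 + d)*(-10 + X) = (-10 + X)*(-6 + d))
B = 11 (B = -5 + 4*4 = -5 + 16 = 11)
T(2, -8)*B + p = (60 - 10*2 - 6*(-8) - 8*2)*11 + 29 = (60 - 20 + 48 - 16)*11 + 29 = 72*11 + 29 = 792 + 29 = 821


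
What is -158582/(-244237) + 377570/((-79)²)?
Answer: 2519088496/41196841 ≈ 61.148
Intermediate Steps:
-158582/(-244237) + 377570/((-79)²) = -158582*(-1/244237) + 377570/6241 = 4286/6601 + 377570*(1/6241) = 4286/6601 + 377570/6241 = 2519088496/41196841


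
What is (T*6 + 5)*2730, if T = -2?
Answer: -19110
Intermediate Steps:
(T*6 + 5)*2730 = (-2*6 + 5)*2730 = (-12 + 5)*2730 = -7*2730 = -19110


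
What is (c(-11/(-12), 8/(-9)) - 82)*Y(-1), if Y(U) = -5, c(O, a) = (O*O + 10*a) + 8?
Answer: 59075/144 ≈ 410.24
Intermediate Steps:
c(O, a) = 8 + O² + 10*a (c(O, a) = (O² + 10*a) + 8 = 8 + O² + 10*a)
(c(-11/(-12), 8/(-9)) - 82)*Y(-1) = ((8 + (-11/(-12))² + 10*(8/(-9))) - 82)*(-5) = ((8 + (-11*(-1/12))² + 10*(8*(-⅑))) - 82)*(-5) = ((8 + (11/12)² + 10*(-8/9)) - 82)*(-5) = ((8 + 121/144 - 80/9) - 82)*(-5) = (-7/144 - 82)*(-5) = -11815/144*(-5) = 59075/144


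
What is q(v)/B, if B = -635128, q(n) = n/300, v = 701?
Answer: -701/190538400 ≈ -3.6790e-6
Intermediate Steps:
q(n) = n/300 (q(n) = n*(1/300) = n/300)
q(v)/B = ((1/300)*701)/(-635128) = (701/300)*(-1/635128) = -701/190538400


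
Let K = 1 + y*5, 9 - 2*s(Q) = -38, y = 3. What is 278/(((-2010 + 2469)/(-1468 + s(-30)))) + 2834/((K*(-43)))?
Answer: -5140401/5848 ≈ -879.00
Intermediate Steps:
s(Q) = 47/2 (s(Q) = 9/2 - ½*(-38) = 9/2 + 19 = 47/2)
K = 16 (K = 1 + 3*5 = 1 + 15 = 16)
278/(((-2010 + 2469)/(-1468 + s(-30)))) + 2834/((K*(-43))) = 278/(((-2010 + 2469)/(-1468 + 47/2))) + 2834/((16*(-43))) = 278/((459/(-2889/2))) + 2834/(-688) = 278/((459*(-2/2889))) + 2834*(-1/688) = 278/(-34/107) - 1417/344 = 278*(-107/34) - 1417/344 = -14873/17 - 1417/344 = -5140401/5848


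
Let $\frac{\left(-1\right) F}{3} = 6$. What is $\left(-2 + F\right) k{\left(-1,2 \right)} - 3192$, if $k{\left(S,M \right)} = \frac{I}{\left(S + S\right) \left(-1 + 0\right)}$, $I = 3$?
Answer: $-3222$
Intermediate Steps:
$F = -18$ ($F = \left(-3\right) 6 = -18$)
$k{\left(S,M \right)} = - \frac{3}{2 S}$ ($k{\left(S,M \right)} = \frac{3}{\left(S + S\right) \left(-1 + 0\right)} = \frac{3}{2 S \left(-1\right)} = \frac{3}{\left(-2\right) S} = 3 \left(- \frac{1}{2 S}\right) = - \frac{3}{2 S}$)
$\left(-2 + F\right) k{\left(-1,2 \right)} - 3192 = \left(-2 - 18\right) \left(- \frac{3}{2 \left(-1\right)}\right) - 3192 = - 20 \left(\left(- \frac{3}{2}\right) \left(-1\right)\right) - 3192 = \left(-20\right) \frac{3}{2} - 3192 = -30 - 3192 = -3222$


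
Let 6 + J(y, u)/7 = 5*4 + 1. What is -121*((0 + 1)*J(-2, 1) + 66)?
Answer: -20691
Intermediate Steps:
J(y, u) = 105 (J(y, u) = -42 + 7*(5*4 + 1) = -42 + 7*(20 + 1) = -42 + 7*21 = -42 + 147 = 105)
-121*((0 + 1)*J(-2, 1) + 66) = -121*((0 + 1)*105 + 66) = -121*(1*105 + 66) = -121*(105 + 66) = -121*171 = -20691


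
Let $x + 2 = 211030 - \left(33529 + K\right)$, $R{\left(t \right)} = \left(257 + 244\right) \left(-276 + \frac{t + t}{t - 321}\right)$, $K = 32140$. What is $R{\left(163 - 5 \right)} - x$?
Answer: $- \frac{46390821}{163} \approx -2.8461 \cdot 10^{5}$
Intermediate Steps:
$R{\left(t \right)} = -138276 + \frac{1002 t}{-321 + t}$ ($R{\left(t \right)} = 501 \left(-276 + \frac{2 t}{-321 + t}\right) = -138276 + \frac{1002 t}{-321 + t}$)
$x = 145359$ ($x = -2 + \left(211030 - \left(33529 + 32140\right)\right) = -2 + \left(211030 - 65669\right) = -2 + 145361 = 145359$)
$R{\left(163 - 5 \right)} - x = \frac{1002 \left(44298 - 137 \left(163 - 5\right)\right)}{-321 + \left(163 - 5\right)} - 145359 = \frac{1002 \left(44298 - 21646\right)}{-321 + 158} - 145359 = \frac{1002 \left(44298 - 21646\right)}{-163} - 145359 = 1002 \left(- \frac{1}{163}\right) 22652 - 145359 = - \frac{22697304}{163} - 145359 = - \frac{46390821}{163}$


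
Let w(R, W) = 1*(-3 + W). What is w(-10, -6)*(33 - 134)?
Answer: 909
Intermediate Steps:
w(R, W) = -3 + W
w(-10, -6)*(33 - 134) = (-3 - 6)*(33 - 134) = -9*(-101) = 909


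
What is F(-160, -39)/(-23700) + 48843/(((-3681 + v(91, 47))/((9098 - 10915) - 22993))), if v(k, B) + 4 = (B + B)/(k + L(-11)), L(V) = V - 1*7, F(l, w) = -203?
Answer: 232947365552437/708132300 ≈ 3.2896e+5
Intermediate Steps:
L(V) = -7 + V (L(V) = V - 7 = -7 + V)
v(k, B) = -4 + 2*B/(-18 + k) (v(k, B) = -4 + (B + B)/(k + (-7 - 11)) = -4 + (2*B)/(k - 18) = -4 + (2*B)/(-18 + k) = -4 + 2*B/(-18 + k))
F(-160, -39)/(-23700) + 48843/(((-3681 + v(91, 47))/((9098 - 10915) - 22993))) = -203/(-23700) + 48843/(((-3681 + 2*(36 + 47 - 2*91)/(-18 + 91))/((9098 - 10915) - 22993))) = -203*(-1/23700) + 48843/(((-3681 + 2*(36 + 47 - 182)/73)/(-1817 - 22993))) = 203/23700 + 48843/(((-3681 + 2*(1/73)*(-99))/(-24810))) = 203/23700 + 48843/(((-3681 - 198/73)*(-1/24810))) = 203/23700 + 48843/((-268911/73*(-1/24810))) = 203/23700 + 48843/(89637/603710) = 203/23700 + 48843*(603710/89637) = 203/23700 + 9829002510/29879 = 232947365552437/708132300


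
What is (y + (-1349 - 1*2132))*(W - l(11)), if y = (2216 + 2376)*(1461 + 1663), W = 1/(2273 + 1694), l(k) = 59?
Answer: -3356756698204/3967 ≈ -8.4617e+8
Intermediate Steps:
W = 1/3967 ≈ 0.00025208
y = 14345408 (y = 4592*3124 = 14345408)
(y + (-1349 - 1*2132))*(W - l(11)) = (14345408 + (-1349 - 1*2132))*(1/3967 - 1*59) = (14345408 + (-1349 - 2132))*(1/3967 - 59) = (14345408 - 3481)*(-234052/3967) = 14341927*(-234052/3967) = -3356756698204/3967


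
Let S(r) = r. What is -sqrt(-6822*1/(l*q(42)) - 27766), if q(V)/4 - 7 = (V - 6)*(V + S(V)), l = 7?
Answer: -I*sqrt(1020343590430)/6062 ≈ -166.63*I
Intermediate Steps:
q(V) = 28 + 8*V*(-6 + V) (q(V) = 28 + 4*((V - 6)*(V + V)) = 28 + 4*((-6 + V)*(2*V)) = 28 + 4*(2*V*(-6 + V)) = 28 + 8*V*(-6 + V))
-sqrt(-6822*1/(l*q(42)) - 27766) = -sqrt(-6822*1/(7*(28 - 48*42 + 8*42**2)) - 27766) = -sqrt(-6822*1/(7*(28 - 2016 + 8*1764)) - 27766) = -sqrt(-6822*1/(7*(28 - 2016 + 14112)) - 27766) = -sqrt(-6822/(7*12124) - 27766) = -sqrt(-6822/84868 - 27766) = -sqrt(-6822*1/84868 - 27766) = -sqrt(-3411/42434 - 27766) = -sqrt(-1178225855/42434) = -I*sqrt(1020343590430)/6062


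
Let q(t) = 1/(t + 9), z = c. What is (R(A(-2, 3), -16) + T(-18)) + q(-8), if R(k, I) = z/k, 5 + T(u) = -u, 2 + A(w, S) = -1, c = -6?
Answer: 16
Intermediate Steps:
z = -6
A(w, S) = -3 (A(w, S) = -2 - 1 = -3)
T(u) = -5 - u
q(t) = 1/(9 + t)
R(k, I) = -6/k
(R(A(-2, 3), -16) + T(-18)) + q(-8) = (-6/(-3) + (-5 - 1*(-18))) + 1/(9 - 8) = (-6*(-⅓) + (-5 + 18)) + 1/1 = (2 + 13) + 1 = 15 + 1 = 16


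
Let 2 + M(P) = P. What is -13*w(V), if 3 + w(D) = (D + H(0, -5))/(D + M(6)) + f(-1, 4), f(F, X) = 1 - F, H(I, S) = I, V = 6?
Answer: 26/5 ≈ 5.2000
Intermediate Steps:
M(P) = -2 + P
w(D) = -1 + D/(4 + D) (w(D) = -3 + ((D + 0)/(D + (-2 + 6)) + (1 - 1*(-1))) = -3 + (D/(D + 4) + (1 + 1)) = -3 + (D/(4 + D) + 2) = -3 + (2 + D/(4 + D)) = -1 + D/(4 + D))
-13*w(V) = -(-52)/(4 + 6) = -(-52)/10 = -13*(-⅖) = 26/5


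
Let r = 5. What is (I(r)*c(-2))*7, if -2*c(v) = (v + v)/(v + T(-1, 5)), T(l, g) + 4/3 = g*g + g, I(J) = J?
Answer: 21/8 ≈ 2.6250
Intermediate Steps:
T(l, g) = -4/3 + g + g² (T(l, g) = -4/3 + (g*g + g) = -4/3 + (g² + g) = -4/3 + (g + g²) = -4/3 + g + g²)
c(v) = -v/(86/3 + v) (c(v) = -(v + v)/(2*(v + (-4/3 + 5 + 5²))) = -2*v/(2*(v + (-4/3 + 5 + 25))) = -2*v/(2*(v + 86/3)) = -2*v/(2*(86/3 + v)) = -v/(86/3 + v))
(I(r)*c(-2))*7 = (5*(-3*(-2)/(86 + 3*(-2))))*7 = (5*(-3*(-2)/(86 - 6)))*7 = (5*(-3*(-2)/80))*7 = (5*(-3*(-2)*1/80))*7 = (5*(3/40))*7 = (3/8)*7 = 21/8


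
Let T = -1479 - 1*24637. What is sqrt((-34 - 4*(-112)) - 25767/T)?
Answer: 3*sqrt(7862215271)/13058 ≈ 20.371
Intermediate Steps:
T = -26116 (T = -1479 - 24637 = -26116)
sqrt((-34 - 4*(-112)) - 25767/T) = sqrt((-34 - 4*(-112)) - 25767/(-26116)) = sqrt((-34 + 448) - 25767*(-1/26116)) = sqrt(414 + 25767/26116) = sqrt(10837791/26116) = 3*sqrt(7862215271)/13058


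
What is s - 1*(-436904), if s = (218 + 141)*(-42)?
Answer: 421826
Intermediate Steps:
s = -15078 (s = 359*(-42) = -15078)
s - 1*(-436904) = -15078 - 1*(-436904) = -15078 + 436904 = 421826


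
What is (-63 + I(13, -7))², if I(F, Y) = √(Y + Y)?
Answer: (63 - I*√14)² ≈ 3955.0 - 471.45*I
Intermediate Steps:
I(F, Y) = √2*√Y (I(F, Y) = √(2*Y) = √2*√Y)
(-63 + I(13, -7))² = (-63 + √2*√(-7))² = (-63 + √2*(I*√7))² = (-63 + I*√14)²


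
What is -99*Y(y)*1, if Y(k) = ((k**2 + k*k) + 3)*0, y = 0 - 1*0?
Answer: 0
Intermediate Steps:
y = 0 (y = 0 + 0 = 0)
Y(k) = 0 (Y(k) = ((k**2 + k**2) + 3)*0 = (2*k**2 + 3)*0 = (3 + 2*k**2)*0 = 0)
-99*Y(y)*1 = -99*0*1 = 0*1 = 0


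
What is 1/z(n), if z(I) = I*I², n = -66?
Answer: -1/287496 ≈ -3.4783e-6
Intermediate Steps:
z(I) = I³
1/z(n) = 1/((-66)³) = 1/(-287496) = -1/287496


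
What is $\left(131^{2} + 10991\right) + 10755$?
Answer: $38907$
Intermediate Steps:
$\left(131^{2} + 10991\right) + 10755 = \left(17161 + 10991\right) + 10755 = 28152 + 10755 = 38907$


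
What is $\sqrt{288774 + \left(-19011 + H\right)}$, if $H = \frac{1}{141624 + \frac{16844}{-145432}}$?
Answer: $\frac{\sqrt{7152458649499191784090441}}{5149161181} \approx 519.39$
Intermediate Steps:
$H = \frac{36358}{5149161181}$ ($H = \frac{1}{141624 + 16844 \left(- \frac{1}{145432}\right)} = \frac{1}{141624 - \frac{4211}{36358}} = \frac{1}{\frac{5149161181}{36358}} = \frac{36358}{5149161181} \approx 7.061 \cdot 10^{-6}$)
$\sqrt{288774 + \left(-19011 + H\right)} = \sqrt{288774 + \left(-19011 + \frac{36358}{5149161181}\right)} = \sqrt{288774 - \frac{97890703175633}{5149161181}} = \sqrt{\frac{1389053167706461}{5149161181}} = \frac{\sqrt{7152458649499191784090441}}{5149161181}$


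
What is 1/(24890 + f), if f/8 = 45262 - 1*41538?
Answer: 1/54682 ≈ 1.8288e-5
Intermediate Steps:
f = 29792 (f = 8*(45262 - 1*41538) = 8*(45262 - 41538) = 8*3724 = 29792)
1/(24890 + f) = 1/(24890 + 29792) = 1/54682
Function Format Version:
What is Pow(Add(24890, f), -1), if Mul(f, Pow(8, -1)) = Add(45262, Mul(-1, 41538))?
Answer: Rational(1, 54682) ≈ 1.8288e-5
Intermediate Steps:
f = 29792 (f = Mul(8, Add(45262, Mul(-1, 41538))) = Mul(8, Add(45262, -41538)) = Mul(8, 3724) = 29792)
Pow(Add(24890, f), -1) = Pow(Add(24890, 29792), -1) = Pow(54682, -1) = Rational(1, 54682)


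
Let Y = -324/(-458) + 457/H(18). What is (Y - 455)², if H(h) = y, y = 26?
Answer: 6761066042025/35450116 ≈ 1.9072e+5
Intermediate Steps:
H(h) = 26
Y = 108865/5954 (Y = -324/(-458) + 457/26 = -324*(-1/458) + 457*(1/26) = 162/229 + 457/26 = 108865/5954 ≈ 18.284)
(Y - 455)² = (108865/5954 - 455)² = (-2600205/5954)² = 6761066042025/35450116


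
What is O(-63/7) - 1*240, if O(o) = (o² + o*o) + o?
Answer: -87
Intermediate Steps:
O(o) = o + 2*o² (O(o) = (o² + o²) + o = 2*o² + o = o + 2*o²)
O(-63/7) - 1*240 = (-63/7)*(1 + 2*(-63/7)) - 1*240 = (-63*⅐)*(1 + 2*(-63*⅐)) - 240 = -9*(1 + 2*(-9)) - 240 = -9*(1 - 18) - 240 = -9*(-17) - 240 = 153 - 240 = -87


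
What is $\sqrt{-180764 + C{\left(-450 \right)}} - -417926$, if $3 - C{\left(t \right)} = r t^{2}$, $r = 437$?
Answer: $417926 + i \sqrt{88673261} \approx 4.1793 \cdot 10^{5} + 9416.6 i$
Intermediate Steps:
$C{\left(t \right)} = 3 - 437 t^{2}$
$\sqrt{-180764 + C{\left(-450 \right)}} - -417926 = \sqrt{-180764 + \left(3 - 437 \left(-450\right)^{2}\right)} - -417926 = \sqrt{-180764 + \left(3 - 88492500\right)} + 417926 = \sqrt{-180764 - 88492497} + 417926 = \sqrt{-88673261} + 417926 = i \sqrt{88673261} + 417926 = 417926 + i \sqrt{88673261}$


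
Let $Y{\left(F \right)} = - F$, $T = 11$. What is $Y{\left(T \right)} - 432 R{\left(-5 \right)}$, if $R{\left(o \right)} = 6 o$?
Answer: $12949$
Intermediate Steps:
$Y{\left(T \right)} - 432 R{\left(-5 \right)} = \left(-1\right) 11 - 432 \cdot 6 \left(-5\right) = -11 - -12960 = -11 + 12960 = 12949$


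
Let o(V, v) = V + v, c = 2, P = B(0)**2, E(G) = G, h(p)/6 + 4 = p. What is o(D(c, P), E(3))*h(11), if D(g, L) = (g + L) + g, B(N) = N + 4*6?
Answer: 24486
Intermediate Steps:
h(p) = -24 + 6*p
B(N) = 24 + N (B(N) = N + 24 = 24 + N)
P = 576 (P = (24 + 0)**2 = 24**2 = 576)
D(g, L) = L + 2*g (D(g, L) = (L + g) + g = L + 2*g)
o(D(c, P), E(3))*h(11) = ((576 + 2*2) + 3)*(-24 + 6*11) = ((576 + 4) + 3)*(-24 + 66) = (580 + 3)*42 = 583*42 = 24486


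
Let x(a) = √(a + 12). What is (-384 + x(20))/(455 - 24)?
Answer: -384/431 + 4*√2/431 ≈ -0.87783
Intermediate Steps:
x(a) = √(12 + a)
(-384 + x(20))/(455 - 24) = (-384 + √(12 + 20))/(455 - 24) = (-384 + √32)/431 = (-384 + 4*√2)*(1/431) = -384/431 + 4*√2/431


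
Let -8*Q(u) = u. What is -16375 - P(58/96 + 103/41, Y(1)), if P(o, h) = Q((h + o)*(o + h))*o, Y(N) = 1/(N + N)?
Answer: -998185924583363/60976889856 ≈ -16370.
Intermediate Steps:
Q(u) = -u/8
Y(N) = 1/(2*N)
P(o, h) = -o*(h + o)²/8 (P(o, h) = (-(h + o)*(o + h)/8)*o = (-(h + o)*(h + o)/8)*o = (-(h + o)²/8)*o = -o*(h + o)²/8)
-16375 - P(58/96 + 103/41, Y(1)) = -16375 - (58/96 + 103/41)*(-((½)/1)² - (58/96 + 103/41)² - 2*(½)/1*(58/96 + 103/41))/8 = -16375 - (58*(1/96) + 103*(1/41))*(-((½)*1)² - (58*(1/96) + 103*(1/41))² - 2*(½)*1*(58*(1/96) + 103*(1/41)))/8 = -16375 - (29/48 + 103/41)*(-(½)² - (29/48 + 103/41)² - 2*½*(29/48 + 103/41))/8 = -16375 - 6133*(-1*¼ - (6133/1968)² - 2*½*6133/1968)/(8*1968) = -16375 - 6133*(-¼ - 1*37613689/3873024 - 6133/1968)/(8*1968) = -16375 - 6133*(-¼ - 37613689/3873024 - 6133/1968)/(8*1968) = -16375 - 6133*(-50651689)/(8*1968*3873024) = -16375 - 1*(-310646808637/60976889856) = -16375 + 310646808637/60976889856 = -998185924583363/60976889856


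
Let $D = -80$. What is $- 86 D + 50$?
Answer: $6930$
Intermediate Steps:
$- 86 D + 50 = \left(-86\right) \left(-80\right) + 50 = 6880 + 50 = 6930$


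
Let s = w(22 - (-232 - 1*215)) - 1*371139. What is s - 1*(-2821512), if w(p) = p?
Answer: 2450842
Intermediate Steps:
s = -370670 (s = (22 - (-232 - 1*215)) - 1*371139 = (22 - (-232 - 215)) - 371139 = (22 - 1*(-447)) - 371139 = (22 + 447) - 371139 = 469 - 371139 = -370670)
s - 1*(-2821512) = -370670 - 1*(-2821512) = -370670 + 2821512 = 2450842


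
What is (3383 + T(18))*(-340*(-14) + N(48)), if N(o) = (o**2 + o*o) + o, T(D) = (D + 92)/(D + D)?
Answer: 286947892/9 ≈ 3.1883e+7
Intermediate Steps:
T(D) = (92 + D)/(2*D) (T(D) = (92 + D)/((2*D)) = (92 + D)*(1/(2*D)) = (92 + D)/(2*D))
N(o) = o + 2*o**2 (N(o) = (o**2 + o**2) + o = 2*o**2 + o = o + 2*o**2)
(3383 + T(18))*(-340*(-14) + N(48)) = (3383 + (1/2)*(92 + 18)/18)*(-340*(-14) + 48*(1 + 2*48)) = (3383 + (1/2)*(1/18)*110)*(4760 + 48*(1 + 96)) = (3383 + 55/18)*(4760 + 48*97) = 60949*(4760 + 4656)/18 = (60949/18)*9416 = 286947892/9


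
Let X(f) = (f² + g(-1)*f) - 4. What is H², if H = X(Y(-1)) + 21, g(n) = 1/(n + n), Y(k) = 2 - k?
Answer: 2401/4 ≈ 600.25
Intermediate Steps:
g(n) = 1/(2*n)
X(f) = -4 + f² - f/2 (X(f) = (f² + ((½)/(-1))*f) - 4 = (f² + ((½)*(-1))*f) - 4 = (f² - f/2) - 4 = -4 + f² - f/2)
H = 49/2 (H = (-4 + (2 - 1*(-1))² - (2 - 1*(-1))/2) + 21 = (-4 + (2 + 1)² - (2 + 1)/2) + 21 = (-4 + 3² - ½*3) + 21 = (-4 + 9 - 3/2) + 21 = 7/2 + 21 = 49/2 ≈ 24.500)
H² = (49/2)² = 2401/4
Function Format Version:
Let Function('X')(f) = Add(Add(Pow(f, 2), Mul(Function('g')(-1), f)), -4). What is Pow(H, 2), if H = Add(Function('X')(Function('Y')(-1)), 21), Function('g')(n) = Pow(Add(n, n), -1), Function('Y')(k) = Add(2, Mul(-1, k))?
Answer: Rational(2401, 4) ≈ 600.25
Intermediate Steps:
Function('g')(n) = Mul(Rational(1, 2), Pow(n, -1)) (Function('g')(n) = Pow(Mul(2, n), -1) = Mul(Rational(1, 2), Pow(n, -1)))
Function('X')(f) = Add(-4, Pow(f, 2), Mul(Rational(-1, 2), f)) (Function('X')(f) = Add(Add(Pow(f, 2), Mul(Mul(Rational(1, 2), Pow(-1, -1)), f)), -4) = Add(Add(Pow(f, 2), Mul(Mul(Rational(1, 2), -1), f)), -4) = Add(Add(Pow(f, 2), Mul(Rational(-1, 2), f)), -4) = Add(-4, Pow(f, 2), Mul(Rational(-1, 2), f)))
H = Rational(49, 2) (H = Add(Add(-4, Pow(Add(2, Mul(-1, -1)), 2), Mul(Rational(-1, 2), Add(2, Mul(-1, -1)))), 21) = Add(Add(-4, Pow(Add(2, 1), 2), Mul(Rational(-1, 2), Add(2, 1))), 21) = Add(Add(-4, Pow(3, 2), Mul(Rational(-1, 2), 3)), 21) = Add(Add(-4, 9, Rational(-3, 2)), 21) = Add(Rational(7, 2), 21) = Rational(49, 2) ≈ 24.500)
Pow(H, 2) = Pow(Rational(49, 2), 2) = Rational(2401, 4)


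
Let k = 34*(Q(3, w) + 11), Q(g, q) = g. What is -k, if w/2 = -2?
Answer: -476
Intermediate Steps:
w = -4 (w = 2*(-2) = -4)
k = 476 (k = 34*(3 + 11) = 34*14 = 476)
-k = -1*476 = -476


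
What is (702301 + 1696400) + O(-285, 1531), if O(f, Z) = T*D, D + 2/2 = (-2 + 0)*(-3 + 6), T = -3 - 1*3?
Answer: 2398743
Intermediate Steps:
T = -6 (T = -3 - 3 = -6)
D = -7 (D = -1 + (-2 + 0)*(-3 + 6) = -1 - 2*3 = -1 - 6 = -7)
O(f, Z) = 42 (O(f, Z) = -6*(-7) = 42)
(702301 + 1696400) + O(-285, 1531) = (702301 + 1696400) + 42 = 2398701 + 42 = 2398743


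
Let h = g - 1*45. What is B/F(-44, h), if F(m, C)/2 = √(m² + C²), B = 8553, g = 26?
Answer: 8553*√2297/4594 ≈ 89.229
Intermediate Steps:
h = -19 (h = 26 - 1*45 = 26 - 45 = -19)
F(m, C) = 2*√(C² + m²) (F(m, C) = 2*√(m² + C²) = 2*√(C² + m²))
B/F(-44, h) = 8553/((2*√((-19)² + (-44)²))) = 8553/((2*√(361 + 1936))) = 8553/((2*√2297)) = 8553*(√2297/4594) = 8553*√2297/4594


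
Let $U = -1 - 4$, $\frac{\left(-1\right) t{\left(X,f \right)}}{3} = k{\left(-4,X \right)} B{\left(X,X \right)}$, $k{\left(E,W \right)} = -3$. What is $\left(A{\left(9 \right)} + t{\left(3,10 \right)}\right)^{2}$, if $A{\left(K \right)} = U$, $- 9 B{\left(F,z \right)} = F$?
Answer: $64$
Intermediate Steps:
$B{\left(F,z \right)} = - \frac{F}{9}$
$t{\left(X,f \right)} = - X$ ($t{\left(X,f \right)} = - 3 \left(- 3 \left(- \frac{X}{9}\right)\right) = - 3 \frac{X}{3} = - X$)
$U = -5$
$A{\left(K \right)} = -5$
$\left(A{\left(9 \right)} + t{\left(3,10 \right)}\right)^{2} = \left(-5 - 3\right)^{2} = \left(-8\right)^{2} = 64$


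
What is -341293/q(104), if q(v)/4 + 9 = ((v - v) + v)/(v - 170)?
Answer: 11262669/1396 ≈ 8067.8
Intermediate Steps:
q(v) = -36 + 4*v/(-170 + v) (q(v) = -36 + 4*(((v - v) + v)/(v - 170)) = -36 + 4*((0 + v)/(-170 + v)) = -36 + 4*(v/(-170 + v)) = -36 + 4*v/(-170 + v))
-341293/q(104) = -341293*(-170 + 104)/(8*(765 - 4*104)) = -341293*(-33/(4*(765 - 416))) = -341293/(8*(-1/66)*349) = -341293/(-1396/33) = -341293*(-33/1396) = 11262669/1396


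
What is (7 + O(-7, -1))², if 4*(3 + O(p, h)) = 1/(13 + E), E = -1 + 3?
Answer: 58081/3600 ≈ 16.134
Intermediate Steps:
E = 2
O(p, h) = -179/60 (O(p, h) = -3 + 1/(4*(13 + 2)) = -3 + (¼)/15 = -3 + (¼)*(1/15) = -3 + 1/60 = -179/60)
(7 + O(-7, -1))² = (7 - 179/60)² = (241/60)² = 58081/3600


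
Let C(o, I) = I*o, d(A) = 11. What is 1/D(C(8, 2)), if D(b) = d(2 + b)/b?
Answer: 16/11 ≈ 1.4545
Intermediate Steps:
D(b) = 11/b
1/D(C(8, 2)) = 1/(11/((2*8))) = 1/(11/16) = 16/11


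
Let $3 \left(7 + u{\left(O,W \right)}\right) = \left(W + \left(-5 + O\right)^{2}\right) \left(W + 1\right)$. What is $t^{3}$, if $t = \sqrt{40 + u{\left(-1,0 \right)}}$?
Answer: $135 \sqrt{5} \approx 301.87$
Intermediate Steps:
$u{\left(O,W \right)} = -7 + \frac{\left(1 + W\right) \left(W + \left(-5 + O\right)^{2}\right)}{3}$ ($u{\left(O,W \right)} = -7 + \frac{\left(W + \left(-5 + O\right)^{2}\right) \left(W + 1\right)}{3} = -7 + \frac{\left(W + \left(-5 + O\right)^{2}\right) \left(1 + W\right)}{3} = -7 + \frac{\left(1 + W\right) \left(W + \left(-5 + O\right)^{2}\right)}{3}$)
$t = 3 \sqrt{5}$ ($t = \sqrt{40 + \left(-7 + \frac{1}{3} \cdot 0 + \frac{0^{2}}{3} + \frac{\left(-5 - 1\right)^{2}}{3} + \frac{1}{3} \cdot 0 \left(-5 - 1\right)^{2}\right)} = \sqrt{40 + \left(-7 + 0 + \frac{1}{3} \cdot 0 + \frac{\left(-6\right)^{2}}{3} + \frac{1}{3} \cdot 0 \left(-6\right)^{2}\right)} = \sqrt{40 + \left(-7 + 0 + 0 + \frac{1}{3} \cdot 36 + \frac{1}{3} \cdot 0 \cdot 36\right)} = \sqrt{40 + \left(-7 + 0 + 0 + 12 + 0\right)} = \sqrt{40 + 5} = \sqrt{45} = 3 \sqrt{5} \approx 6.7082$)
$t^{3} = \left(3 \sqrt{5}\right)^{3} = 135 \sqrt{5}$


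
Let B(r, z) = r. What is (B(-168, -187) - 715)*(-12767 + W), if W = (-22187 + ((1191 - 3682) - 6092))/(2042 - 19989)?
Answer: 202294045257/17947 ≈ 1.1272e+7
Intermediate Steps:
W = 30770/17947 (W = (-22187 + (-2491 - 6092))/(-17947) = (-22187 - 8583)*(-1/17947) = -30770*(-1/17947) = 30770/17947 ≈ 1.7145)
(B(-168, -187) - 715)*(-12767 + W) = (-168 - 715)*(-12767 + 30770/17947) = -883*(-229098579/17947) = 202294045257/17947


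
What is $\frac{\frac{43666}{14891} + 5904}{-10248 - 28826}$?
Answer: $- \frac{43980065}{290925467} \approx -0.15117$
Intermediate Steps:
$\frac{\frac{43666}{14891} + 5904}{-10248 - 28826} = \frac{43666 \cdot \frac{1}{14891} + 5904}{-39074} = \left(\frac{43666}{14891} + 5904\right) \left(- \frac{1}{39074}\right) = \frac{87960130}{14891} \left(- \frac{1}{39074}\right) = - \frac{43980065}{290925467}$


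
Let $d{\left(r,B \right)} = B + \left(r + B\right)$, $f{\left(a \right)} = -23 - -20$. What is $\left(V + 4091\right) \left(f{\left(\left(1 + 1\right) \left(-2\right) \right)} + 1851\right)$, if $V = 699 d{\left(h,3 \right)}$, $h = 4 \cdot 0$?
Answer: $15310680$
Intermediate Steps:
$f{\left(a \right)} = -3$ ($f{\left(a \right)} = -23 + 20 = -3$)
$h = 0$
$d{\left(r,B \right)} = r + 2 B$ ($d{\left(r,B \right)} = B + \left(B + r\right) = r + 2 B$)
$V = 4194$ ($V = 699 \left(0 + 2 \cdot 3\right) = 699 \left(0 + 6\right) = 699 \cdot 6 = 4194$)
$\left(V + 4091\right) \left(f{\left(\left(1 + 1\right) \left(-2\right) \right)} + 1851\right) = \left(4194 + 4091\right) \left(-3 + 1851\right) = 8285 \cdot 1848 = 15310680$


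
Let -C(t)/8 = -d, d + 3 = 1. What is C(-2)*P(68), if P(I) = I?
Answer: -1088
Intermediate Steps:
d = -2 (d = -3 + 1 = -2)
C(t) = -16 (C(t) = -(-8)*(-2) = -8*2 = -16)
C(-2)*P(68) = -16*68 = -1088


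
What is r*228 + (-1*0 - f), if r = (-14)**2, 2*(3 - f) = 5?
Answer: 89375/2 ≈ 44688.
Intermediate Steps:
f = 1/2 (f = 3 - 1/2*5 = 3 - 5/2 = 1/2 ≈ 0.50000)
r = 196
r*228 + (-1*0 - f) = 196*228 + (-1*0 - 1*1/2) = 44688 + (0 - 1/2) = 44688 - 1/2 = 89375/2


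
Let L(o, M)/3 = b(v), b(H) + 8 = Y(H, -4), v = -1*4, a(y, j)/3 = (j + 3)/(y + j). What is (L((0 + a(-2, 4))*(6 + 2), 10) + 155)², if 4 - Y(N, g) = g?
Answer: 24025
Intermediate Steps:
Y(N, g) = 4 - g
a(y, j) = 3*(3 + j)/(j + y) (a(y, j) = 3*((j + 3)/(y + j)) = 3*((3 + j)/(j + y)) = 3*(3 + j)/(j + y))
v = -4
b(H) = 0 (b(H) = -8 + (4 - 1*(-4)) = -8 + (4 + 4) = -8 + 8 = 0)
L(o, M) = 0 (L(o, M) = 3*0 = 0)
(L((0 + a(-2, 4))*(6 + 2), 10) + 155)² = (0 + 155)² = 155² = 24025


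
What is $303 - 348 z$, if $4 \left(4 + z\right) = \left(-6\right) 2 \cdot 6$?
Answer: $7959$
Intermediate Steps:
$z = -22$ ($z = -4 + \frac{\left(-6\right) 2 \cdot 6}{4} = -4 + \frac{\left(-12\right) 6}{4} = -4 + \frac{1}{4} \left(-72\right) = -4 - 18 = -22$)
$303 - 348 z = 303 - -7656 = 303 + 7656 = 7959$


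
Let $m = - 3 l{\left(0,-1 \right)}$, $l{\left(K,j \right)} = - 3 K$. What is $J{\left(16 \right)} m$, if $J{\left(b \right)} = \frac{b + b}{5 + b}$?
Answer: $0$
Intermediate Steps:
$J{\left(b \right)} = \frac{2 b}{5 + b}$
$m = 0$ ($m = - 3 \left(\left(-3\right) 0\right) = \left(-3\right) 0 = 0$)
$J{\left(16 \right)} m = 2 \cdot 16 \frac{1}{5 + 16} \cdot 0 = 2 \cdot 16 \cdot \frac{1}{21} \cdot 0 = \frac{32}{21} \cdot 0 = 0$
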